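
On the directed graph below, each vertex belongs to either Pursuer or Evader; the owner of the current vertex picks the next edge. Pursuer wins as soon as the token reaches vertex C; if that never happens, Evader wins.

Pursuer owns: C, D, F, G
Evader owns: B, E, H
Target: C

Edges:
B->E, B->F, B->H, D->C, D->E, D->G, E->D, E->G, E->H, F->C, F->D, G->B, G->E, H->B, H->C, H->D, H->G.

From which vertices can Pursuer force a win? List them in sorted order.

A0 = {C}
A1: add {D, F} — D (Pursuer) has D→C; F (Pursuer) has F→C.
A2 = A1; e.g. B (Evader) can still go to E. Fixed point.
Pursuer's winning region = {C, D, F}.

C, D, F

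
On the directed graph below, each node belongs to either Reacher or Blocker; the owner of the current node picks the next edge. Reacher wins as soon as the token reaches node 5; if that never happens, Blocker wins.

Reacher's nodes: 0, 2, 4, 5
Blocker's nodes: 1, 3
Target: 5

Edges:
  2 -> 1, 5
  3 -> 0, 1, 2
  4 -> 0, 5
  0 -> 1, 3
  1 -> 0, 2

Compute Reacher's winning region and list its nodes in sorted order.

2, 4, 5

A0 = {5}
A1: add {2, 4} — 2 (Reacher) has 2→5; 4 (Reacher) has 4→5.
A2 = A1; e.g. 0 (Reacher) has no edge into A1. Fixed point.
Reacher's winning region = {2, 4, 5}.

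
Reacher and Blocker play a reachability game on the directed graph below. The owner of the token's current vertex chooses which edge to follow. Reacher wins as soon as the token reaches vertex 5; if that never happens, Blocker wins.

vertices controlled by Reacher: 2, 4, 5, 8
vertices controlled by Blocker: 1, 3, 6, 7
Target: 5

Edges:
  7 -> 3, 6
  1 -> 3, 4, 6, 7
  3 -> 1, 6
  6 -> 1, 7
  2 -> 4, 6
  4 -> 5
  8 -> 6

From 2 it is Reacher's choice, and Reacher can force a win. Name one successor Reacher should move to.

A0 = {5}
A1: add {4} — 4 (Reacher) has 4→5.
A2: add {2} — 2 (Reacher) has 2→4.
A3 = A2; e.g. 1 (Blocker) can still go to 3. Fixed point.
From 2, successor 4 is in the attractor (rank 1); the other successor 6 is not.

4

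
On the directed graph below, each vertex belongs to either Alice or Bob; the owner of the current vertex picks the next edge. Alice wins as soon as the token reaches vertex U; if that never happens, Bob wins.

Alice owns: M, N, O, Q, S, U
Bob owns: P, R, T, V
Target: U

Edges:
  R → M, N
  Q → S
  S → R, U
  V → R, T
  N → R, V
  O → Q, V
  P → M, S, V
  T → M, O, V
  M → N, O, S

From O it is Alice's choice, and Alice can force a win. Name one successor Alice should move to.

Q

A0 = {U}
A1: add {S} — S (Alice) has S→U.
A2: add {M, Q} — M (Alice) has M→S; Q (Alice) has Q→S.
A3: add {O} — O (Alice) has O→Q.
A4 = A3; e.g. N (Alice) has no edge into A3. Fixed point.
From O, successor Q is in the attractor (rank 2); the other successor V is not.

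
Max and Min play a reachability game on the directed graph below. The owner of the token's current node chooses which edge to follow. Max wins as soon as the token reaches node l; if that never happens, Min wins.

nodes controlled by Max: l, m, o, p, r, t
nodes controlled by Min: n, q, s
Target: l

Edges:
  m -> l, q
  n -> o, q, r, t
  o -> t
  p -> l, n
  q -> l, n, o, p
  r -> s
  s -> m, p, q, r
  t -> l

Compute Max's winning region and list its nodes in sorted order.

A0 = {l}
A1: add {m, p, t} — m (Max) has m→l; p (Max) has p→l; t (Max) has t→l.
A2: add {o} — o (Max) has o→t.
A3 = A2; e.g. n (Min) can still go to q. Fixed point.
Max's winning region = {l, m, o, p, t}.

l, m, o, p, t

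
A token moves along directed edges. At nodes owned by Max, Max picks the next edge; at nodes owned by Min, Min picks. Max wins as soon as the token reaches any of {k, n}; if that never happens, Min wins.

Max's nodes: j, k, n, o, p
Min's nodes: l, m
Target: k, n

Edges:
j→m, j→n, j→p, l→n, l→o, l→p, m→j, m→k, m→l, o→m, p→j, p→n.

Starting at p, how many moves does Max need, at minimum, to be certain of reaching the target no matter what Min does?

A0 = {k, n}
A1: add {j, p} — j (Max) has j→n; p (Max) has p→n.
A2 = A1; e.g. l (Min) can still go to o. Fixed point.
p enters the attractor at level 1, so Max can force the target in 1 move from there.

1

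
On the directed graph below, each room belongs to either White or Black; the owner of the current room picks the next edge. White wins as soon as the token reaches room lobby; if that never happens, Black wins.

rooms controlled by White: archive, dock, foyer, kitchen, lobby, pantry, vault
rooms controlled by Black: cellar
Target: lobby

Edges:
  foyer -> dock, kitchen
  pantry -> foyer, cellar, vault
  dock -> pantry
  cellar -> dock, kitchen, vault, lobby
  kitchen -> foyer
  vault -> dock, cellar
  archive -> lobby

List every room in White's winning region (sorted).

A0 = {lobby}
A1: add {archive} — archive (White) has archive→lobby.
A2 = A1; e.g. foyer (White) has no edge into A1. Fixed point.
White's winning region = {archive, lobby}.

archive, lobby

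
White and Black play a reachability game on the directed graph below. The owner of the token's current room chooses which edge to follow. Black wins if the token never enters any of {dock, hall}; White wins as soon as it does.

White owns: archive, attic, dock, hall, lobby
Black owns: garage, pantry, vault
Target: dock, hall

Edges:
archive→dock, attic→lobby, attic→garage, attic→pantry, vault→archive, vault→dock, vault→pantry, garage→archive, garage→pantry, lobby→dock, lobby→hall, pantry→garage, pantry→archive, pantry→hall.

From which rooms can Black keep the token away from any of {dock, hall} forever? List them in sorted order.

garage, pantry, vault

A0 = {dock, hall}
A1: add {archive, lobby} — lobby (White) has lobby→dock; archive (White) has archive→dock.
A2: add {attic} — attic (White) has attic→lobby.
A3 = A2; e.g. vault (Black) can still go to pantry. Fixed point.
White's attractor = {archive, attic, dock, hall, lobby}; Black avoids the target exactly from the complement.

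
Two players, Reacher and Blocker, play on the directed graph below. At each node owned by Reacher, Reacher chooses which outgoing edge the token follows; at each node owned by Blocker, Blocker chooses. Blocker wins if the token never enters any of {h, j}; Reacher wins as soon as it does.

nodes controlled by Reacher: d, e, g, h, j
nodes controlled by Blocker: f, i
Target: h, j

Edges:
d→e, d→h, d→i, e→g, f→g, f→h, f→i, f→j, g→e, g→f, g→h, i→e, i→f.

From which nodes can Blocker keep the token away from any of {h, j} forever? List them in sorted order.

A0 = {h, j}
A1: add {d, g} — d (Reacher) has d→h; g (Reacher) has g→h.
A2: add {e} — e (Reacher) has e→g.
A3 = A2; e.g. f (Blocker) can still go to i. Fixed point.
Reacher's attractor = {d, e, g, h, j}; Blocker avoids the target exactly from the complement.

f, i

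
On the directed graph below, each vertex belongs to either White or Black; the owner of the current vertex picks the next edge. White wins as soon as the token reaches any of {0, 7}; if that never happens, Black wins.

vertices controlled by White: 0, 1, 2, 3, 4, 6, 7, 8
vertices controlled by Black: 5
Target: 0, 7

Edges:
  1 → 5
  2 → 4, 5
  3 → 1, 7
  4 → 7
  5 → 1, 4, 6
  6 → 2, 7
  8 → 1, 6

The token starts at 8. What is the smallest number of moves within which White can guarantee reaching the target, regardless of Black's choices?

2

A0 = {0, 7}
A1: add {3, 4, 6} — 3 (White) has 3→7; 4 (White) has 4→7; 6 (White) has 6→7.
A2: add {2, 8} — 2 (White) has 2→4; 8 (White) has 8→6.
A3 = A2; e.g. 1 (White) has no edge into A2. Fixed point.
8 enters the attractor at level 2, so White can force the target in 2 moves from there.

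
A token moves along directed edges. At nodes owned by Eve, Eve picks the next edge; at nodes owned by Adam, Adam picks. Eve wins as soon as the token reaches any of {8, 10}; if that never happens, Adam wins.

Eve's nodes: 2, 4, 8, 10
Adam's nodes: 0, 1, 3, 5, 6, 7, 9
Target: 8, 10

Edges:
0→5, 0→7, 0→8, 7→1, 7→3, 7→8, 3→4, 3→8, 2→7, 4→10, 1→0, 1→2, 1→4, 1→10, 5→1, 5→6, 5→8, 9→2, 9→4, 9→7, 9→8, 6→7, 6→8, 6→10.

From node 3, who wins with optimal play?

A0 = {8, 10}
A1: add {4} — 4 (Eve) has 4→10.
A2: add {3} — 3 (Adam): all of {4, 8} already in.
A3 = A2; e.g. 0 (Adam) can still go to 5. Fixed point.
3 ∈ A2, so Eve can force the target.

Eve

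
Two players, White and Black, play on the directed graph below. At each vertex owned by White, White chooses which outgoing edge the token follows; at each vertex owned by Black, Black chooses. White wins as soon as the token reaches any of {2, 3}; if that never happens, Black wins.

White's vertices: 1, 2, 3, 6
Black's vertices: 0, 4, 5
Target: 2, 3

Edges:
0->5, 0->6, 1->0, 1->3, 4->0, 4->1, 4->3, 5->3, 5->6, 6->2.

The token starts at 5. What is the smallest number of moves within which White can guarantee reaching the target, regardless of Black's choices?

2

A0 = {2, 3}
A1: add {1, 6} — 1 (White) has 1→3; 6 (White) has 6→2.
A2: add {5} — 5 (Black): all of {3, 6} already in.
5 enters the attractor at level 2, so White can force the target in 2 moves from there.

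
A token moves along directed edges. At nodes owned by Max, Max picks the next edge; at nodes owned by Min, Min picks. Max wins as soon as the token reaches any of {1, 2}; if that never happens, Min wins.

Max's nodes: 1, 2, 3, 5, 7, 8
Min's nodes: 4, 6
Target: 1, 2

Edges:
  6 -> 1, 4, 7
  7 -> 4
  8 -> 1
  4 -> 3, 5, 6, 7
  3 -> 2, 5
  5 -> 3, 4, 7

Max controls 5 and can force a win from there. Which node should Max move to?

3

A0 = {1, 2}
A1: add {3, 8} — 3 (Max) has 3→2; 8 (Max) has 8→1.
A2: add {5} — 5 (Max) has 5→3.
A3 = A2; e.g. 4 (Min) can still go to 6. Fixed point.
From 5, successor 3 is in the attractor (rank 1); the other successors 4, 7 are not.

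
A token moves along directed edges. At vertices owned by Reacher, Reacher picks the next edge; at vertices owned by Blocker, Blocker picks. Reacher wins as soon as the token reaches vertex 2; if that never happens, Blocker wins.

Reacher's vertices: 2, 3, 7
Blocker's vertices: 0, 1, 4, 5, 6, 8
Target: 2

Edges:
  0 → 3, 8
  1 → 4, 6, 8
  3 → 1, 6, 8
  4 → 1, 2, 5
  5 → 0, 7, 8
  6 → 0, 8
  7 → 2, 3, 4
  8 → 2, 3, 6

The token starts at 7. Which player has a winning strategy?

A0 = {2}
A1: add {7} — 7 (Reacher) has 7→2.
A2 = A1; e.g. 0 (Blocker) can still go to 3. Fixed point.
7 ∈ A1, so Reacher can force the target.

Reacher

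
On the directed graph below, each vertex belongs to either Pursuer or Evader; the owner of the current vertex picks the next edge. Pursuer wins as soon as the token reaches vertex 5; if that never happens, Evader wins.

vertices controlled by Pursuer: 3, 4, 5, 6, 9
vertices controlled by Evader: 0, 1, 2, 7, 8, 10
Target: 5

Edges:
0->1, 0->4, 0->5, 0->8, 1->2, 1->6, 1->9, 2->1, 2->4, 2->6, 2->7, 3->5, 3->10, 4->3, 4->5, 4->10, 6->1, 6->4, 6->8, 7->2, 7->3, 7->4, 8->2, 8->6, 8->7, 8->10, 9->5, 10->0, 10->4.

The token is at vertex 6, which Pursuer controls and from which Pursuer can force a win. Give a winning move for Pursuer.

4

A0 = {5}
A1: add {3, 4, 9} — 3 (Pursuer) has 3→5; 4 (Pursuer) has 4→5; 9 (Pursuer) has 9→5.
A2: add {6} — 6 (Pursuer) has 6→4.
A3 = A2; e.g. 0 (Evader) can still go to 1. Fixed point.
From 6, successor 4 is in the attractor (rank 1); the other successors 1, 8 are not.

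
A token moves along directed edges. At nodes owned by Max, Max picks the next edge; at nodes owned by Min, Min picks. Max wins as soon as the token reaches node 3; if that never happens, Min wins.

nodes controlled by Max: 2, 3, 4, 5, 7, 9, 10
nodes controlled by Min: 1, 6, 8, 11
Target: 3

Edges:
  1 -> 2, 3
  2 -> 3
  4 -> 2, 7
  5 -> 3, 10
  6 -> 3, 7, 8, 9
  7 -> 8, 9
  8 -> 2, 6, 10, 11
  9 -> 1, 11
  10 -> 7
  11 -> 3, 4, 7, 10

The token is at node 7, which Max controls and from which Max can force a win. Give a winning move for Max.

9

A0 = {3}
A1: add {2, 5} — 2 (Max) has 2→3; 5 (Max) has 5→3.
A2: add {1, 4} — 1 (Min): all of {2, 3} already in; 4 (Max) has 4→2.
A3: add {9} — 9 (Max) has 9→1.
A4: add {7} — 7 (Max) has 7→9.
A5: add {10} — 10 (Max) has 10→7.
A6: add {11} — 11 (Min): all of {3, 4, 7, 10} already in.
A7 = A6; e.g. 6 (Min) can still go to 8. Fixed point.
From 7, successor 9 is in the attractor (rank 3); the other successor 8 is not.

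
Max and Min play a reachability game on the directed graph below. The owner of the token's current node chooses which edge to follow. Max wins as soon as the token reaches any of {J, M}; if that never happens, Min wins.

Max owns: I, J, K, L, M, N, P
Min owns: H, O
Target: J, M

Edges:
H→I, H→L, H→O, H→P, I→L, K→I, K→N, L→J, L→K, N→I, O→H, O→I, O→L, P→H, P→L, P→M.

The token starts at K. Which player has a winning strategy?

A0 = {J, M}
A1: add {L, P} — L (Max) has L→J; P (Max) has P→M.
A2: add {I} — I (Max) has I→L.
A3: add {K, N} — K (Max) has K→I; N (Max) has N→I.
A4 = A3; e.g. H (Min) can still go to O. Fixed point.
K ∈ A3, so Max can force the target.

Max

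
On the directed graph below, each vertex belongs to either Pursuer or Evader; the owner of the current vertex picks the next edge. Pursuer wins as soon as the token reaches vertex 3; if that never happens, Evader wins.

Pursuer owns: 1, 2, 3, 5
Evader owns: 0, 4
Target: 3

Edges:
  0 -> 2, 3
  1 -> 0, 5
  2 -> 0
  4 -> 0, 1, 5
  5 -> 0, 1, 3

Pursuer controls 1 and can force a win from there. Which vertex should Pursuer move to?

A0 = {3}
A1: add {5} — 5 (Pursuer) has 5→3.
A2: add {1} — 1 (Pursuer) has 1→5.
A3 = A2; e.g. 0 (Evader) can still go to 2. Fixed point.
From 1, successor 5 is in the attractor (rank 1); the other successor 0 is not.

5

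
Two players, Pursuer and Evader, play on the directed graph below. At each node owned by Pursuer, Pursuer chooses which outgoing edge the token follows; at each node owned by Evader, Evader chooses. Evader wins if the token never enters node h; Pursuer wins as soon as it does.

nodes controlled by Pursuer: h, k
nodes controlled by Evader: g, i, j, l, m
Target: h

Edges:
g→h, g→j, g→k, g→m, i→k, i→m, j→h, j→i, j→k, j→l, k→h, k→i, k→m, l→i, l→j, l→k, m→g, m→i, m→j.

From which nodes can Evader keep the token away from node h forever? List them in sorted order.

g, i, j, l, m

A0 = {h}
A1: add {k} — k (Pursuer) has k→h.
A2 = A1; e.g. g (Evader) can still go to j. Fixed point.
Pursuer's attractor = {h, k}; Evader avoids the target exactly from the complement.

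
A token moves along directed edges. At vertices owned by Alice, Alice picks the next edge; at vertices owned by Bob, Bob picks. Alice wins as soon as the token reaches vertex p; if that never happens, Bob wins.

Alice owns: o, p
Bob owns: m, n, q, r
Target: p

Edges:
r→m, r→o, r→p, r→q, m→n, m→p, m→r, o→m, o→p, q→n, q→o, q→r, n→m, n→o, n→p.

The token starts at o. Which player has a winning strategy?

Alice

A0 = {p}
A1: add {o} — o (Alice) has o→p.
A2 = A1; e.g. m (Bob) can still go to n. Fixed point.
o ∈ A1, so Alice can force the target.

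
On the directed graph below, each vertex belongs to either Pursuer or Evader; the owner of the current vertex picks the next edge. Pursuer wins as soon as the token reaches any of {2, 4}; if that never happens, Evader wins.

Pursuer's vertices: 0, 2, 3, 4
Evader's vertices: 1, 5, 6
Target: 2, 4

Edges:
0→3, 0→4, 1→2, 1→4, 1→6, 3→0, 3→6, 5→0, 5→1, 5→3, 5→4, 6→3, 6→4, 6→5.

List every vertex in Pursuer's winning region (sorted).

A0 = {2, 4}
A1: add {0} — 0 (Pursuer) has 0→4.
A2: add {3} — 3 (Pursuer) has 3→0.
A3 = A2; e.g. 1 (Evader) can still go to 6. Fixed point.
Pursuer's winning region = {0, 2, 3, 4}.

0, 2, 3, 4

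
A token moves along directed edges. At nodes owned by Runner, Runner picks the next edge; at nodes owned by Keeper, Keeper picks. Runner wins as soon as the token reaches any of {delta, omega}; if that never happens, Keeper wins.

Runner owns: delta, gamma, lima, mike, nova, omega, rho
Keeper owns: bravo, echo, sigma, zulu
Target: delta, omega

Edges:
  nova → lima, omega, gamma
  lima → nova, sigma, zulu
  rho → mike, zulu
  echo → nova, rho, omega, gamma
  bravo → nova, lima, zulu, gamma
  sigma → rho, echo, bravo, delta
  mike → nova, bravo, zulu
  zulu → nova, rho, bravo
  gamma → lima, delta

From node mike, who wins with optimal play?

Runner

A0 = {delta, omega}
A1: add {gamma, nova} — nova (Runner) has nova→omega; gamma (Runner) has gamma→delta.
A2: add {lima, mike} — lima (Runner) has lima→nova; mike (Runner) has mike→nova.
mike ∈ A2, so Runner can force the target.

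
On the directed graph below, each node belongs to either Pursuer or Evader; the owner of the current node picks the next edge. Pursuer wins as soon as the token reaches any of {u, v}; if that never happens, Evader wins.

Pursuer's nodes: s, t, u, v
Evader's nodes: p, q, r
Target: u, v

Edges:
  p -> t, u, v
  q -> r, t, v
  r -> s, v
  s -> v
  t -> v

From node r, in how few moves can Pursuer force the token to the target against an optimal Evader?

A0 = {u, v}
A1: add {s, t} — s (Pursuer) has s→v; t (Pursuer) has t→v.
A2: add {p, r} — p (Evader): all of {t, u, v} already in; r (Evader): all of {s, v} already in.
r enters the attractor at level 2, so Pursuer can force the target in 2 moves from there.

2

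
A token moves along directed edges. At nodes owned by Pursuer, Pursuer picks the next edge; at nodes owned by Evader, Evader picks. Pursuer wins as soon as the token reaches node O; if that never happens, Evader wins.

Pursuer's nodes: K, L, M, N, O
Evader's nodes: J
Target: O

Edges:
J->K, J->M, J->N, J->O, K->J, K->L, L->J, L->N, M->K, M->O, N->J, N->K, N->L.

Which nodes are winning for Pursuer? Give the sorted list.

A0 = {O}
A1: add {M} — M (Pursuer) has M→O.
A2 = A1; e.g. J (Evader) can still go to K. Fixed point.
Pursuer's winning region = {M, O}.

M, O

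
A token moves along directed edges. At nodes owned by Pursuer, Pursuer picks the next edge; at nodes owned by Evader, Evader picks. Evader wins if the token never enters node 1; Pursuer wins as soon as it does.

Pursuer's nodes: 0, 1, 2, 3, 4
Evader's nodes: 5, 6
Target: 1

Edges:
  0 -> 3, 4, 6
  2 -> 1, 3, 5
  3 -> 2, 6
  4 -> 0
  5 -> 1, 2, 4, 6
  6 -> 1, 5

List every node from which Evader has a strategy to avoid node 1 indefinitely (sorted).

A0 = {1}
A1: add {2} — 2 (Pursuer) has 2→1.
A2: add {3} — 3 (Pursuer) has 3→2.
A3: add {0} — 0 (Pursuer) has 0→3.
A4: add {4} — 4 (Pursuer) has 4→0.
A5 = A4; e.g. 5 (Evader) can still go to 6. Fixed point.
Pursuer's attractor = {0, 1, 2, 3, 4}; Evader avoids the target exactly from the complement.

5, 6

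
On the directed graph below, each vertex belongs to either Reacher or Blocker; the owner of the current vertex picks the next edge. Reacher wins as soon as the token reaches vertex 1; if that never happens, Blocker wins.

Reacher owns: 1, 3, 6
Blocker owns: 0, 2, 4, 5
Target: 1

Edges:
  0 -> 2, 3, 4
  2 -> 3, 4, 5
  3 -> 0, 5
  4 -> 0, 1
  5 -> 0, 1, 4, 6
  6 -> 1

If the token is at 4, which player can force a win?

Blocker

A0 = {1}
A1: add {6} — 6 (Reacher) has 6→1.
A2 = A1; e.g. 0 (Blocker) can still go to 2. Fixed point.
4 never enters the attractor, so Blocker can avoid the target forever.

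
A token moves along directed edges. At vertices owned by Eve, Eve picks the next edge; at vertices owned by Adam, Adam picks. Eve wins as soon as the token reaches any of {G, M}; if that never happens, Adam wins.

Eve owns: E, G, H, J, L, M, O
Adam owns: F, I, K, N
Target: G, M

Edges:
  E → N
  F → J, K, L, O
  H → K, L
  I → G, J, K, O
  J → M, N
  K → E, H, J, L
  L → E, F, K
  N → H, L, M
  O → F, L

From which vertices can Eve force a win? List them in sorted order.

A0 = {G, M}
A1: add {J} — J (Eve) has J→M.
A2 = A1; e.g. E (Eve) has no edge into A1. Fixed point.
Eve's winning region = {G, J, M}.

G, J, M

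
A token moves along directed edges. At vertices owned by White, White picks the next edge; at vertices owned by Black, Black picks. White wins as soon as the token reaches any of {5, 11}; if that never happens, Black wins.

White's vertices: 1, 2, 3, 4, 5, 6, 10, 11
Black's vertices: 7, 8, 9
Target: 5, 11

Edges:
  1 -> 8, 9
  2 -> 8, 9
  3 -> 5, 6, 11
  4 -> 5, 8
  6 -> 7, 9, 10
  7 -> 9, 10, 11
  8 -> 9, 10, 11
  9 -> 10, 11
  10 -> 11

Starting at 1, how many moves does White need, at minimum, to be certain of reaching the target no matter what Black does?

A0 = {5, 11}
A1: add {3, 4, 10} — 3 (White) has 3→5; 4 (White) has 4→5; 10 (White) has 10→11.
A2: add {6, 9} — 6 (White) has 6→10; 9 (Black): all of {10, 11} already in.
A3: add {1, 2, 7, 8} — 1 (White) has 1→9; 2 (White) has 2→9; 7 (Black): all of {9, 10, 11} already in; 8 (Black): all of {9, 10, 11} already in.
A3 = all vertices. Fixed point.
1 enters the attractor at level 3, so White can force the target in 3 moves from there.

3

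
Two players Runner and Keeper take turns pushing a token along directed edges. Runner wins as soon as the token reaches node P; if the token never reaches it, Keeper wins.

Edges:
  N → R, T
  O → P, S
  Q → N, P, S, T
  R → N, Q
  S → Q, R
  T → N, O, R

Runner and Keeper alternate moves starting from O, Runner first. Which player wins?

Runner

Track states (vertex, player-to-move).
A0 = {(P,Runner), (P,Keeper)}
A1: add {(O,Runner), (Q,Runner)}.
(O,Runner) ∈ A1 ⇒ Runner forces the target.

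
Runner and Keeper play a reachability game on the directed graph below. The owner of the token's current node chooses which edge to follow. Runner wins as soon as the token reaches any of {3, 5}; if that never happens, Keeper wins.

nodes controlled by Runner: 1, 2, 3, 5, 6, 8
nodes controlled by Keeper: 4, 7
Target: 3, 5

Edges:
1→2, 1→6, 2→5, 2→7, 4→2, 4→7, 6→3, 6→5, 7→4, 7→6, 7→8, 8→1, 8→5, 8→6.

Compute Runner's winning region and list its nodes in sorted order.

1, 2, 3, 5, 6, 8

A0 = {3, 5}
A1: add {2, 6, 8} — 2 (Runner) has 2→5; 6 (Runner) has 6→3; 8 (Runner) has 8→5.
A2: add {1} — 1 (Runner) has 1→2.
A3 = A2; e.g. 4 (Keeper) can still go to 7. Fixed point.
Runner's winning region = {1, 2, 3, 5, 6, 8}.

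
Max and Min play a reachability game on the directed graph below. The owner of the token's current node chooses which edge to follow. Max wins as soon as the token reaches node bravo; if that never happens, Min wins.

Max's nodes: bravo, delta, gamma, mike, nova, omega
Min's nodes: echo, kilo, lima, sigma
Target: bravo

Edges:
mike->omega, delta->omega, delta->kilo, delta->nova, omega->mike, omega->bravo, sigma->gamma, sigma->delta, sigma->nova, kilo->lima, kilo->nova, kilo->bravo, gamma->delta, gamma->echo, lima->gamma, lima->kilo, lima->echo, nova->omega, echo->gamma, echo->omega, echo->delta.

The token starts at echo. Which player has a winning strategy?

A0 = {bravo}
A1: add {omega} — omega (Max) has omega→bravo.
A2: add {delta, mike, nova} — delta (Max) has delta→omega; mike (Max) has mike→omega; nova (Max) has nova→omega.
A3: add {gamma} — gamma (Max) has gamma→delta.
A4: add {echo, sigma} — sigma (Min): all of {gamma, delta, nova} already in; echo (Min): all of {gamma, omega, delta} already in.
A5 = A4; e.g. kilo (Min) can still go to lima. Fixed point.
echo ∈ A4, so Max can force the target.

Max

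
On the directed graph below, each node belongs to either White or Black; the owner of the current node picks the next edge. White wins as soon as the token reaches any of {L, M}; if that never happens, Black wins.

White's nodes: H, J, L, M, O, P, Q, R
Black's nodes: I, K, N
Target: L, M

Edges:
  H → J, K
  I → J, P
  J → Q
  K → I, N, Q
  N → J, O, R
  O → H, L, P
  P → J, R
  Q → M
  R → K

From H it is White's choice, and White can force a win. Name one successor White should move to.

J

A0 = {L, M}
A1: add {O, Q} — O (White) has O→L; Q (White) has Q→M.
A2: add {J} — J (White) has J→Q.
A3: add {H, P} — H (White) has H→J; P (White) has P→J.
A4: add {I} — I (Black): all of {J, P} already in.
A5 = A4; e.g. K (Black) can still go to N. Fixed point.
From H, successor J is in the attractor (rank 2); the other successor K is not.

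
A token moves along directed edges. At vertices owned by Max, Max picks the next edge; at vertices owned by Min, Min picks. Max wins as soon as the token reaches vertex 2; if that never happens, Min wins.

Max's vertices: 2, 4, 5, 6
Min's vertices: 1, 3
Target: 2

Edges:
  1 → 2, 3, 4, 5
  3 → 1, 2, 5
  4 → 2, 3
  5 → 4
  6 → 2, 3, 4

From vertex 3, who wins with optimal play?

Min

A0 = {2}
A1: add {4, 6} — 4 (Max) has 4→2; 6 (Max) has 6→2.
A2: add {5} — 5 (Max) has 5→4.
A3 = A2; e.g. 1 (Min) can still go to 3. Fixed point.
3 never enters the attractor, so Min can avoid the target forever.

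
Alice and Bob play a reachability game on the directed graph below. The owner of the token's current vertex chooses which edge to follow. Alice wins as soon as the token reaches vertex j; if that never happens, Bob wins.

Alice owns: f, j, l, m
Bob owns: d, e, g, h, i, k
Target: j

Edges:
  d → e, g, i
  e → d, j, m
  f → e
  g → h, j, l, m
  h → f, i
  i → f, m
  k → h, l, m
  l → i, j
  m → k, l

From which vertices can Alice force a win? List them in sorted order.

j, l, m

A0 = {j}
A1: add {l} — l (Alice) has l→j.
A2: add {m} — m (Alice) has m→l.
A3 = A2; e.g. d (Bob) can still go to e. Fixed point.
Alice's winning region = {j, l, m}.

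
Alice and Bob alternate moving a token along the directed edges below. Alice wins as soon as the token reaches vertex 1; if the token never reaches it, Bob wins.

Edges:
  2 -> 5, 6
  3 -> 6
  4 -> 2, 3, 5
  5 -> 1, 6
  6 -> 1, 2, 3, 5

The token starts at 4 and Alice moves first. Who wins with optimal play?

Alice

Track states (vertex, player-to-move).
A0 = {(1,Alice), (1,Bob)}
A1: add {(5,Alice), (6,Alice)}.
A2: add {(2,Bob), (3,Bob), (5,Bob)}.
A3: add {(2,Alice), (4,Alice)}.
(4,Alice) ∈ A3 ⇒ Alice forces the target.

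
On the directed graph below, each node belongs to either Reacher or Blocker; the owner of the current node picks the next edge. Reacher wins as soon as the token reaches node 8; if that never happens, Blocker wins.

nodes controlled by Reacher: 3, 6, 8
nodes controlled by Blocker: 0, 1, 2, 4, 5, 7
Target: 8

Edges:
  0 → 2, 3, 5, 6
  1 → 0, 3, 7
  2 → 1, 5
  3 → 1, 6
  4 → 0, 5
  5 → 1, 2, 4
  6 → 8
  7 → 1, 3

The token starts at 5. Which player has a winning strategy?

A0 = {8}
A1: add {6} — 6 (Reacher) has 6→8.
A2: add {3} — 3 (Reacher) has 3→6.
A3 = A2; e.g. 0 (Blocker) can still go to 2. Fixed point.
5 never enters the attractor, so Blocker can avoid the target forever.

Blocker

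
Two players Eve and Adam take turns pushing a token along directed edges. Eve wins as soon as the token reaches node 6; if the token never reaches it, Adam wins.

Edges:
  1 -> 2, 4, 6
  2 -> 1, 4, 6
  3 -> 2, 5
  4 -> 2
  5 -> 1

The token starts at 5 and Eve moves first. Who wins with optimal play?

Adam

Track states (vertex, player-to-move).
A0 = {(6,Eve), (6,Adam)}
A1: add {(1,Eve), (2,Eve)}.
A2: add {(4,Adam), (5,Adam)}.
A3: add {(3,Eve)}.
A4 = A3; e.g. (1,Adam) stays out. (5,Eve) never enters ⇒ Adam avoids the target.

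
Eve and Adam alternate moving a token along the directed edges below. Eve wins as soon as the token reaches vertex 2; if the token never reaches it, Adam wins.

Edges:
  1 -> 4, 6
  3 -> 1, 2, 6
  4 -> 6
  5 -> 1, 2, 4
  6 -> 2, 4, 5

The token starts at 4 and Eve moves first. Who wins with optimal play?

Adam

Track states (vertex, player-to-move).
A0 = {(2,Eve), (2,Adam)}
A1: add {(3,Eve), (5,Eve), (6,Eve)}.
A2: add {(4,Adam)}.
A3: add {(1,Eve)}.
A4: add {(3,Adam)}.
A5 = A4; e.g. (1,Adam) stays out. (4,Eve) never enters ⇒ Adam avoids the target.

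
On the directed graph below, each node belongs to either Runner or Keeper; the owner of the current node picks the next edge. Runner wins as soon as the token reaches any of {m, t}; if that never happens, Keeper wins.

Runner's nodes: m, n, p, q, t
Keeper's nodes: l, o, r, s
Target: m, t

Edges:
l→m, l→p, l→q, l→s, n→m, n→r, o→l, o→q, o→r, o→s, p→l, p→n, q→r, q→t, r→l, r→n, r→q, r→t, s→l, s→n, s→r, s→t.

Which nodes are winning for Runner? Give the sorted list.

m, n, p, q, t

A0 = {m, t}
A1: add {n, q} — n (Runner) has n→m; q (Runner) has q→t.
A2: add {p} — p (Runner) has p→n.
A3 = A2; e.g. l (Keeper) can still go to s. Fixed point.
Runner's winning region = {m, n, p, q, t}.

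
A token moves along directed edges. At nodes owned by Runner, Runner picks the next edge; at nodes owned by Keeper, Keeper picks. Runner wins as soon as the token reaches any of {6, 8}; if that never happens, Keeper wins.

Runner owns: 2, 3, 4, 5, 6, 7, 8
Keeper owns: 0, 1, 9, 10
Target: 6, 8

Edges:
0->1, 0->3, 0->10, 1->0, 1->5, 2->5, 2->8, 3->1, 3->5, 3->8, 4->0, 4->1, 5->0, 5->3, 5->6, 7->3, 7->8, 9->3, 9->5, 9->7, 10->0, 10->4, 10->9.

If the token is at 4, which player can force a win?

Keeper

A0 = {6, 8}
A1: add {2, 3, 5, 7} — 2 (Runner) has 2→8; 3 (Runner) has 3→8; 5 (Runner) has 5→6; 7 (Runner) has 7→8.
A2: add {9} — 9 (Keeper): all of {3, 5, 7} already in.
A3 = A2; e.g. 0 (Keeper) can still go to 1. Fixed point.
4 never enters the attractor, so Keeper can avoid the target forever.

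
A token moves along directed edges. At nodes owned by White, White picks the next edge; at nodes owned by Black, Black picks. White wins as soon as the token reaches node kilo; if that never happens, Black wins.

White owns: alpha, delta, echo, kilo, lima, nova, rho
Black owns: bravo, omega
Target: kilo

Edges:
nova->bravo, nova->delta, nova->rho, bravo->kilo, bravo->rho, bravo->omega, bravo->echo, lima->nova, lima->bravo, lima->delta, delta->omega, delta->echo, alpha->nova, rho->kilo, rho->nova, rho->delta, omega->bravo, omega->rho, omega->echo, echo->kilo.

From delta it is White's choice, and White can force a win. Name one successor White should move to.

echo

A0 = {kilo}
A1: add {echo, rho} — rho (White) has rho→kilo; echo (White) has echo→kilo.
A2: add {delta, nova} — nova (White) has nova→rho; delta (White) has delta→echo.
A3: add {alpha, lima} — lima (White) has lima→nova; alpha (White) has alpha→nova.
A4 = A3; e.g. bravo (Black) can still go to omega. Fixed point.
From delta, successor echo is in the attractor (rank 1); the other successor omega is not.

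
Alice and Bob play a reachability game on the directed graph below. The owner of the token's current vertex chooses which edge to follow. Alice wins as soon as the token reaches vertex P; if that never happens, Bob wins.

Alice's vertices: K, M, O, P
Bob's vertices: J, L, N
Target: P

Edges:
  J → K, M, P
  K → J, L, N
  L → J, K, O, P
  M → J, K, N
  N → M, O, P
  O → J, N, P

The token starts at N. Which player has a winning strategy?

A0 = {P}
A1: add {O} — O (Alice) has O→P.
A2 = A1; e.g. J (Bob) can still go to K. Fixed point.
N never enters the attractor, so Bob can avoid the target forever.

Bob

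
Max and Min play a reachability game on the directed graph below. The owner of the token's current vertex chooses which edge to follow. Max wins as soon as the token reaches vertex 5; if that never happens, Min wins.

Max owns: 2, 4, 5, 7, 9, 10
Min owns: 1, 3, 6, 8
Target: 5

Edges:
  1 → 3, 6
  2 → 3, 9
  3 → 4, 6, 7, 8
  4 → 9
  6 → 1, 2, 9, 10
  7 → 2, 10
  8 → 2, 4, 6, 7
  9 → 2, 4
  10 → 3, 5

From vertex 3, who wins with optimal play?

A0 = {5}
A1: add {10} — 10 (Max) has 10→5.
A2: add {7} — 7 (Max) has 7→10.
A3 = A2; e.g. 1 (Min) can still go to 3. Fixed point.
3 never enters the attractor, so Min can avoid the target forever.

Min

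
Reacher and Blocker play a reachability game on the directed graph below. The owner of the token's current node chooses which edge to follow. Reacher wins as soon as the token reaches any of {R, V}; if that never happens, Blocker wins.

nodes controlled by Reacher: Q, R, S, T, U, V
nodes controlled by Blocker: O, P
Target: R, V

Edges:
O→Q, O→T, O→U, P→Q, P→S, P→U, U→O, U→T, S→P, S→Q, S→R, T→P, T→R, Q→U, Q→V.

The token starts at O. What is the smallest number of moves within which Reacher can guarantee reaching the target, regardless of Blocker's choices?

3

A0 = {R, V}
A1: add {Q, S, T} — Q (Reacher) has Q→V; S (Reacher) has S→R; T (Reacher) has T→R.
A2: add {U} — U (Reacher) has U→T.
A3: add {O, P} — O (Blocker): all of {Q, T, U} already in; P (Blocker): all of {Q, S, U} already in.
A3 = all vertices. Fixed point.
O enters the attractor at level 3, so Reacher can force the target in 3 moves from there.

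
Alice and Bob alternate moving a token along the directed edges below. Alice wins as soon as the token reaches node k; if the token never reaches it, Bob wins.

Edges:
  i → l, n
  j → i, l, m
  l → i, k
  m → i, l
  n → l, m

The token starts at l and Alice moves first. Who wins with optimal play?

Track states (vertex, player-to-move).
A0 = {(k,Alice), (k,Bob)}
A1: add {(l,Alice)}.
(l,Alice) ∈ A1 ⇒ Alice forces the target.

Alice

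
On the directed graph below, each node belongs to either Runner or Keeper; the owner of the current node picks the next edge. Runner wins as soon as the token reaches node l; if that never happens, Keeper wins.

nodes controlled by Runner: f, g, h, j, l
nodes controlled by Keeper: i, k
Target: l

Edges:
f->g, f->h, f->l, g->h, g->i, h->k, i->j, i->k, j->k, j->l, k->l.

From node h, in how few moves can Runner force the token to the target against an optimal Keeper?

A0 = {l}
A1: add {f, j, k} — f (Runner) has f→l; j (Runner) has j→l; k (Keeper): all of {l} already in.
A2: add {h, i} — h (Runner) has h→k; i (Keeper): all of {j, k} already in.
h enters the attractor at level 2, so Runner can force the target in 2 moves from there.

2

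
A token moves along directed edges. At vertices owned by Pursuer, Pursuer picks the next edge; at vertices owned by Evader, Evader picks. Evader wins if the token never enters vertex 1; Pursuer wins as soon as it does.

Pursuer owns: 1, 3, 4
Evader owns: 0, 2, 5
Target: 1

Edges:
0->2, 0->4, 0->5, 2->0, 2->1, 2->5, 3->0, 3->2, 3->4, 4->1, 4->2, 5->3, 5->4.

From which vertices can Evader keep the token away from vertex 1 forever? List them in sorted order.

0, 2

A0 = {1}
A1: add {4} — 4 (Pursuer) has 4→1.
A2: add {3} — 3 (Pursuer) has 3→4.
A3: add {5} — 5 (Evader): all of {3, 4} already in.
A4 = A3; e.g. 0 (Evader) can still go to 2. Fixed point.
Pursuer's attractor = {1, 3, 4, 5}; Evader avoids the target exactly from the complement.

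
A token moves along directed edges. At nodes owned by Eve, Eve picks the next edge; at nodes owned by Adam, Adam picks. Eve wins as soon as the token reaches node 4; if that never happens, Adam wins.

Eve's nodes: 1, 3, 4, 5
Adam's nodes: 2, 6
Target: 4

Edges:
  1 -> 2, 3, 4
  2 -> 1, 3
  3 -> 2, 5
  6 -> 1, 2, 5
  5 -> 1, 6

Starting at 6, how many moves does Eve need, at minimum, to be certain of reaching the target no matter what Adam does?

A0 = {4}
A1: add {1} — 1 (Eve) has 1→4.
A2: add {5} — 5 (Eve) has 5→1.
A3: add {3} — 3 (Eve) has 3→5.
A4: add {2} — 2 (Adam): all of {1, 3} already in.
A5: add {6} — 6 (Adam): all of {1, 2, 5} already in.
A5 = all vertices. Fixed point.
6 enters the attractor at level 5, so Eve can force the target in 5 moves from there.

5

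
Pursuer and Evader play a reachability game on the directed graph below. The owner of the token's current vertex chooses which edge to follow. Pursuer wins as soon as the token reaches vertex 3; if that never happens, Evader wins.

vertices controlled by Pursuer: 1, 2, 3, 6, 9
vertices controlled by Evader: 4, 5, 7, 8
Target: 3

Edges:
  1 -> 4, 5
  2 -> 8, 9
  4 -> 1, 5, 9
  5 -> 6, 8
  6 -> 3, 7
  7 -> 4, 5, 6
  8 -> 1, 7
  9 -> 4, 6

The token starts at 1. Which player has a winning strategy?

Evader

A0 = {3}
A1: add {6} — 6 (Pursuer) has 6→3.
A2: add {9} — 9 (Pursuer) has 9→6.
A3: add {2} — 2 (Pursuer) has 2→9.
A4 = A3; e.g. 1 (Pursuer) has no edge into A3. Fixed point.
1 never enters the attractor, so Evader can avoid the target forever.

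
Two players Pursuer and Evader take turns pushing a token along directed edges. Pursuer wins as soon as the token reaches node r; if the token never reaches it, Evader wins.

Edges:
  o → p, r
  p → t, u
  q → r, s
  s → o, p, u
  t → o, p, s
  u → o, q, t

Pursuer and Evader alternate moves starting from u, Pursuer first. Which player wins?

Track states (vertex, player-to-move).
A0 = {(r,Pursuer), (r,Evader)}
A1: add {(o,Pursuer), (q,Pursuer)}.
A2 = A1; e.g. (o,Evader) stays out. (u,Pursuer) never enters ⇒ Evader avoids the target.

Evader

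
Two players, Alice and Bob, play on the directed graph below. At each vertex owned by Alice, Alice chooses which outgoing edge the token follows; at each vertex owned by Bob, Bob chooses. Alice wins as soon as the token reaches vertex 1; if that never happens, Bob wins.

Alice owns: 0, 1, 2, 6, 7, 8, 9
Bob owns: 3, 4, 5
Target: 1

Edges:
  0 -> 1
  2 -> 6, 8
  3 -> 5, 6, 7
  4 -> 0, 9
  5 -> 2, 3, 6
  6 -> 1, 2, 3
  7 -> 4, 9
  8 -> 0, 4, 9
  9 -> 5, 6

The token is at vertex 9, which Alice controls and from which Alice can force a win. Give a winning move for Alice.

6

A0 = {1}
A1: add {0, 6} — 0 (Alice) has 0→1; 6 (Alice) has 6→1.
A2: add {2, 8, 9} — 2 (Alice) has 2→6; 8 (Alice) has 8→0; 9 (Alice) has 9→6.
A3: add {4, 7} — 4 (Bob): all of {0, 9} already in; 7 (Alice) has 7→9.
A4 = A3; e.g. 3 (Bob) can still go to 5. Fixed point.
From 9, successor 6 is in the attractor (rank 1); the other successor 5 is not.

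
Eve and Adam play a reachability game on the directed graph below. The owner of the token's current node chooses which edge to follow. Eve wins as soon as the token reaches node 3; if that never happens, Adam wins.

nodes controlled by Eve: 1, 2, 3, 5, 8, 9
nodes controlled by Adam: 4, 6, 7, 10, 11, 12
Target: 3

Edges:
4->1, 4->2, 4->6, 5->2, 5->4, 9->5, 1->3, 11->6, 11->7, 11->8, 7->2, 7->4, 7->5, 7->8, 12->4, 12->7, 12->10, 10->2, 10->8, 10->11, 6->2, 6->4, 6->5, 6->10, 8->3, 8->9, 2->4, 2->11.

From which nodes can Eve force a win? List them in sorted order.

1, 3, 8

A0 = {3}
A1: add {1, 8} — 1 (Eve) has 1→3; 8 (Eve) has 8→3.
A2 = A1; e.g. 2 (Eve) has no edge into A1. Fixed point.
Eve's winning region = {1, 3, 8}.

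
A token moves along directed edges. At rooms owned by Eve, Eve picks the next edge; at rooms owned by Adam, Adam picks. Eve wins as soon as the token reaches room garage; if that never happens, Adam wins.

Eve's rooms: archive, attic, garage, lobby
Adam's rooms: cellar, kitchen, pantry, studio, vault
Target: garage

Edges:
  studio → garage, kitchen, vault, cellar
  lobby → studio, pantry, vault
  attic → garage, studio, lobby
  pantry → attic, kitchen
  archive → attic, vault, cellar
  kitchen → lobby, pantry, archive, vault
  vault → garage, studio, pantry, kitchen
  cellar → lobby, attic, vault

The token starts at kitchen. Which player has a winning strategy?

A0 = {garage}
A1: add {attic} — attic (Eve) has attic→garage.
A2: add {archive} — archive (Eve) has archive→attic.
A3 = A2; e.g. studio (Adam) can still go to kitchen. Fixed point.
kitchen never enters the attractor, so Adam can avoid the target forever.

Adam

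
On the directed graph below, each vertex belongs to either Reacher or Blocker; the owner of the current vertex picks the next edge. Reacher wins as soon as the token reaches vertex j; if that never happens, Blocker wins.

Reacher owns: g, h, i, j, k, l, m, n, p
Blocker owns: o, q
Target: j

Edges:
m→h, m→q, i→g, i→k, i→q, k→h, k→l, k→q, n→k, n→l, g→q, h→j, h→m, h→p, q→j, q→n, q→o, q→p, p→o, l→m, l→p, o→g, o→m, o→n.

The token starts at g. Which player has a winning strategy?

Blocker

A0 = {j}
A1: add {h} — h (Reacher) has h→j.
A2: add {k, m} — k (Reacher) has k→h; m (Reacher) has m→h.
A3: add {i, l, n} — i (Reacher) has i→k; l (Reacher) has l→m; n (Reacher) has n→k.
A4 = A3; e.g. g (Reacher) has no edge into A3. Fixed point.
g never enters the attractor, so Blocker can avoid the target forever.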